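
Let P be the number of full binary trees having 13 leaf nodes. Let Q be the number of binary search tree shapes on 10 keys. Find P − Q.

A full binary tree with L leaves has L−1 internal nodes and is counted by C_{L−1}; L = 13 gives C_12. So P = C_12 = 208012.
Binary trees (left/right distinguished) on n nodes are counted by C_n; here n = 10. So Q = C_10 = 16796.
P − Q = 208012 − 16796 = 191216.

191216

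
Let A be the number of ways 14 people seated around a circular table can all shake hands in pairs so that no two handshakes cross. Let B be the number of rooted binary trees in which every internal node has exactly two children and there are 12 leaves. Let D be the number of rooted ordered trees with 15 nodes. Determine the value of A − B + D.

Non-crossing handshake pairings of 2n people are counted by C_n; 14 people gives n = 7. So A = C_7 = 429.
A full binary tree with L leaves has L−1 internal nodes and is counted by C_{L−1}; L = 12 gives C_11. So B = C_11 = 58786.
A rooted plane tree on 15 nodes has 14 edges, and such trees are counted by C_14. So D = C_14 = 2674440.
A − B + D = 429 − 58786 + 2674440 = 2616083.

2616083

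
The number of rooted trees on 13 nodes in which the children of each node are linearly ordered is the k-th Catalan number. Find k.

12

Rooted ordered (plane) trees on m nodes have m−1 edges and are counted by C_{m−1}; m = 13 gives C_12.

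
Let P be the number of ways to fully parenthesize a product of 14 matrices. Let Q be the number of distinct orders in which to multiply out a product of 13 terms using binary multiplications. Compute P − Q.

534888

Bracketing 14 factors into binary products is counted by C_{14−1} = C_13. So P = C_13 = 742900.
Parenthesizations of m factors correspond to full binary trees with m leaves, counted by C_{m−1}; m = 13 gives C_12. So Q = C_12 = 208012.
P − Q = 742900 − 208012 = 534888.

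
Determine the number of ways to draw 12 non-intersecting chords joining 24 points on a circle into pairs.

208012

Non-crossing perfect matchings of 2n points on a circle are counted by C_n; with 24 points, n = 12.
C_12 = C_11 · 2(2·11+1)/(11+2) = 58786 · 46/13 = 208012.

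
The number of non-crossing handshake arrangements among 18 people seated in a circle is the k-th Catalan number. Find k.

9

Non-crossing handshake pairings of 2n people are counted by C_n; 18 people gives n = 9.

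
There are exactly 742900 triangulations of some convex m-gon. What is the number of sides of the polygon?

Triangulations of a convex m-gon are counted by C_{m−2}, and C_13 = 742900.
So m − 2 = 13, giving m = 15 sides.

15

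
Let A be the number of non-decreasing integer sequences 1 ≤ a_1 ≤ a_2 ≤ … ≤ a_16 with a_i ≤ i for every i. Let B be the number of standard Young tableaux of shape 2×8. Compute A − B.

35356240

Weakly increasing sequences with a_i ≤ i biject with Dyck paths of semilength 16, so there are C_16. So A = C_16 = 35357670.
By the hook-length formula (or a Dyck-path bijection), SYT of shape 2×8 number C_8. So B = C_8 = 1430.
A − B = 35357670 − 1430 = 35356240.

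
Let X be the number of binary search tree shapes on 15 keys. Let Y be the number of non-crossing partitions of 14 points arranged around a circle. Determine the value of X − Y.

7020405

Binary trees (left/right distinguished) on n nodes are counted by C_n; here n = 15. So X = C_15 = 9694845.
The non-crossing partitions of [14] form a lattice of size C_14. So Y = C_14 = 2674440.
X − Y = 9694845 − 2674440 = 7020405.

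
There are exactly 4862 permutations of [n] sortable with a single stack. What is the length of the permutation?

9

Stack-sortable permutations of [n] are counted by C_n. The Catalan number equal to 4862 is C_9.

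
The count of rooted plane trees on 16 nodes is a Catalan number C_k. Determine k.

15

Rooted ordered (plane) trees on m nodes have m−1 edges and are counted by C_{m−1}; m = 16 gives C_15.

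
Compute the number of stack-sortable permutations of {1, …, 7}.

By Knuth's characterisation, the stack-sortable permutations of length 7 are the 231-avoiders, numbering C_7.
C_7 = C_6 · 2(2·6+1)/(6+2) = 132 · 26/8 = 429.

429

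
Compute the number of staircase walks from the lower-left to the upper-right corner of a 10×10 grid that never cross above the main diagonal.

16796

Sub-diagonal monotone paths from (0,0) to (10,10) biject with Dyck paths of semilength 10, giving C_10.
C_10 = C(20,10)/11 = 184756/11 = 16796.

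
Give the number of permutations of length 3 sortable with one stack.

5

Stack-sortable permutations are exactly the 231-avoiding ones, counted by C_n; here n = 3.
C_3 = 5.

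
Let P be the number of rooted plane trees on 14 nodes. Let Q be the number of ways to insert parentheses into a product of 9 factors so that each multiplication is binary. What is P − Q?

Rooted ordered (plane) trees on m nodes have m−1 edges and are counted by C_{m−1}; m = 14 gives C_13. So P = C_13 = 742900.
Parenthesizations of m factors correspond to full binary trees with m leaves, counted by C_{m−1}; m = 9 gives C_8. So Q = C_8 = 1430.
P − Q = 742900 − 1430 = 741470.

741470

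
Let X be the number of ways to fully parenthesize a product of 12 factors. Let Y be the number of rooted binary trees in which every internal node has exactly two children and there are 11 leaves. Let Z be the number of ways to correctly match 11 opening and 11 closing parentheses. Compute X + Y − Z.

Bracketing 12 factors into binary products is counted by C_{12−1} = C_11. So X = C_11 = 58786.
Full binary trees with 11 leaves have 11−1 = 10 internal nodes, so there are C_10 of them. So Y = C_10 = 16796.
With 11 pairs the number of balanced bracket strings is the Catalan number C_11. So Z = C_11 = 58786.
X + Y − Z = 58786 + 16796 − 58786 = 16796.

16796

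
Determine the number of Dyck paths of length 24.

208012

Paths of 12 up- and 12 down-steps that never dip below the axis are Dyck paths; their count is C_12.
C_12 = C_11 · 2(2·11+1)/(11+2) = 58786 · 46/13 = 208012.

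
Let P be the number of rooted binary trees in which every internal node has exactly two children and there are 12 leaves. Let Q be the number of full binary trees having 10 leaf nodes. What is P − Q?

53924

A full binary tree with L leaves has L−1 internal nodes and is counted by C_{L−1}; L = 12 gives C_11. So P = C_11 = 58786.
Full binary trees with 10 leaves have 10−1 = 9 internal nodes, so there are C_9 of them. So Q = C_9 = 4862.
P − Q = 58786 − 4862 = 53924.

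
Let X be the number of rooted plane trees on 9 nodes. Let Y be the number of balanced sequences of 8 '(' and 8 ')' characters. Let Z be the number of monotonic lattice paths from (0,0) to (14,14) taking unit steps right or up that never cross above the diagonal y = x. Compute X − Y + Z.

2674440

A rooted plane tree on 9 nodes has 8 edges, and such trees are counted by C_8. So X = C_8 = 1430.
With 8 pairs the number of balanced bracket strings is the Catalan number C_8. So Y = C_8 = 1430.
Sub-diagonal monotone paths from (0,0) to (14,14) biject with Dyck paths of semilength 14, giving C_14. So Z = C_14 = 2674440.
X − Y + Z = 1430 − 1430 + 2674440 = 2674440.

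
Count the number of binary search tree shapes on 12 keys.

Binary trees (left/right distinguished) on n nodes are counted by C_n; here n = 12.
C_12 = C(24,12)/13 = 2704156/13 = 208012.

208012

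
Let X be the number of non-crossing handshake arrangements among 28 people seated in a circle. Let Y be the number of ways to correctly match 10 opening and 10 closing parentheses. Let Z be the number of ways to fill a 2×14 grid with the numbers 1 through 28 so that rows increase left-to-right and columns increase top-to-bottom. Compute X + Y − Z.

With 28 = 2·14 people, non-crossing handshake pairings are non-crossing perfect matchings on a circle, counted by C_14. So X = C_14 = 2674440.
With 10 pairs the number of balanced bracket strings is the Catalan number C_10. So Y = C_10 = 16796.
Standard Young tableaux of shape 2×n are counted by C_n; here n = 14. So Z = C_14 = 2674440.
X + Y − Z = 2674440 + 16796 − 2674440 = 16796.

16796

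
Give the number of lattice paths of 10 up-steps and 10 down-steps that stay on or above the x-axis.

Dyck paths of semilength n (length 2n) are counted by C_n; here n = 10.
C_10 = C(20,10)/11 = 184756/11 = 16796.

16796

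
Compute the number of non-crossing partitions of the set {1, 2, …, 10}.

Non-crossing partitions of an n-element set are counted by C_n; here n = 10.
C_10 = C(20,10)/11 = 184756/11 = 16796.

16796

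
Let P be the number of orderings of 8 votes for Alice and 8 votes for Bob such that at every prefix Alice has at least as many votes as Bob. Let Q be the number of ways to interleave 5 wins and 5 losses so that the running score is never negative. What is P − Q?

Reading a vote for the leader as '(' and for the other as ')' turns such a sequence into a balanced string of 8 pairs, so the count is C_8. So P = C_8 = 1430.
Reading a vote for the leader as '(' and for the other as ')' turns such a sequence into a balanced string of 5 pairs, so the count is C_5. So Q = C_5 = 42.
P − Q = 1430 − 42 = 1388.

1388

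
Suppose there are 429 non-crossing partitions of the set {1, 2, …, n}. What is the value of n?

7

Non-crossing partitions of [n] are counted by C_n; 429 = C_7.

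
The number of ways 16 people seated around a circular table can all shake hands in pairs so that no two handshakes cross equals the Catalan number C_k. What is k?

With 16 = 2·8 people, non-crossing handshake pairings are non-crossing perfect matchings on a circle, counted by C_8.

8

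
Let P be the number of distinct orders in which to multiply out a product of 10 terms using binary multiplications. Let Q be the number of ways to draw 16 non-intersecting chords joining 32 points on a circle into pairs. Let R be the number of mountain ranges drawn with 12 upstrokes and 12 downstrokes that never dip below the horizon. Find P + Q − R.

Bracketing 10 factors into binary products is counted by C_{10−1} = C_9. So P = C_9 = 4862.
Non-crossing perfect matchings of 2n points on a circle are counted by C_n; with 32 points, n = 16. So Q = C_16 = 35357670.
Dyck paths of semilength n (length 2n) are counted by C_n; here n = 12. So R = C_12 = 208012.
P + Q − R = 4862 + 35357670 − 208012 = 35154520.

35154520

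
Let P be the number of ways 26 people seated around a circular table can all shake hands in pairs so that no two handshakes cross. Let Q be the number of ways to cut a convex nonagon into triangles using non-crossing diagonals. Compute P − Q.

With 26 = 2·13 people, non-crossing handshake pairings are non-crossing perfect matchings on a circle, counted by C_13. So P = C_13 = 742900.
A convex 9-gon is triangulated into 7 triangles, and the number of such triangulations is the Catalan number C_{9−2} = C_7. So Q = C_7 = 429.
P − Q = 742900 − 429 = 742471.

742471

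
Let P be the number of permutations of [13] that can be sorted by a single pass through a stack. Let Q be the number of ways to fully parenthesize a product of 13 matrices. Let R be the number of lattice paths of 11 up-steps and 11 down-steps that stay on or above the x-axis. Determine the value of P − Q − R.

476102

Stack-sortable permutations are exactly the 231-avoiding ones, counted by C_n; here n = 13. So P = C_13 = 742900.
Ways to associate a product of 13 factors correspond to binary trees on 13 leaves, so the count is C_12. So Q = C_12 = 208012.
Dyck paths of semilength n (length 2n) are counted by C_n; here n = 11. So R = C_11 = 58786.
P − Q − R = 742900 − 208012 − 58786 = 476102.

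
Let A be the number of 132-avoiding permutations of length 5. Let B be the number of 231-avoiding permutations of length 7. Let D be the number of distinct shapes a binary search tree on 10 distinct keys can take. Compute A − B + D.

16409

For any fixed pattern of length 3, the pattern-avoiding permutations of [5] number C_5. So A = C_5 = 42.
For any fixed pattern of length 3, the pattern-avoiding permutations of [7] number C_7. So B = C_7 = 429.
Binary trees (left/right distinguished) on n nodes are counted by C_n; here n = 10. So D = C_10 = 16796.
A − B + D = 42 − 429 + 16796 = 16409.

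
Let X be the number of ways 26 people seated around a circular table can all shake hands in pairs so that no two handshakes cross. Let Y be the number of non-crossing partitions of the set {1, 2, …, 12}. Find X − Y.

534888

With 26 = 2·13 people, non-crossing handshake pairings are non-crossing perfect matchings on a circle, counted by C_13. So X = C_13 = 742900.
The non-crossing partitions of [12] form a lattice of size C_12. So Y = C_12 = 208012.
X − Y = 742900 − 208012 = 534888.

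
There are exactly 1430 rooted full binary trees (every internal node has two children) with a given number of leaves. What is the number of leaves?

9

Full binary trees with L leaves are counted by C_{L−1}. The Catalan number equal to 1430 is C_8.
So the index is 8, and the number of leaves is 8 + 1 = 9.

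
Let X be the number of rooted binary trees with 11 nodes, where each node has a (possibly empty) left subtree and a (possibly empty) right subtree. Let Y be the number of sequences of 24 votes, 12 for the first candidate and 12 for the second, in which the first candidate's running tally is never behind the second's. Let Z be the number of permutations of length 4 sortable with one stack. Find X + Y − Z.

Rooted binary trees with 11 nodes (each child slot possibly empty) number C_11. So X = C_11 = 58786.
Ballot sequences with n votes each where one side never trails are Dyck words, counted by C_n; here n = 12. So Y = C_12 = 208012.
Stack-sortable permutations are exactly the 231-avoiding ones, counted by C_n; here n = 4. So Z = C_4 = 14.
X + Y − Z = 58786 + 208012 − 14 = 266784.

266784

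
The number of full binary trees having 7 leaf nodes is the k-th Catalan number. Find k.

Full binary trees with 7 leaves have 7−1 = 6 internal nodes, so there are C_6 of them.

6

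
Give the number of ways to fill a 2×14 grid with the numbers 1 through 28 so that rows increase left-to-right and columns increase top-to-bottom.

Standard Young tableaux of shape 2×n are counted by C_n; here n = 14.
C_14 = 2674440.

2674440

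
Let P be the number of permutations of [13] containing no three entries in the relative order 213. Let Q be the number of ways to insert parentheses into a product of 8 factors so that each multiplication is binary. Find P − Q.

742471

For any fixed pattern of length 3, the pattern-avoiding permutations of [13] number C_13. So P = C_13 = 742900.
Parenthesizations of m factors correspond to full binary trees with m leaves, counted by C_{m−1}; m = 8 gives C_7. So Q = C_7 = 429.
P − Q = 742900 − 429 = 742471.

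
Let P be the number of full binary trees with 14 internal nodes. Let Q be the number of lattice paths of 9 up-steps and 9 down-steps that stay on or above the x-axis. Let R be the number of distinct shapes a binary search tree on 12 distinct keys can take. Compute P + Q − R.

2471290

The number of full binary trees on 14 internal nodes is the Catalan number C_14. So P = C_14 = 2674440.
Paths of 9 up- and 9 down-steps that never dip below the axis are Dyck paths; their count is C_9. So Q = C_9 = 4862.
There are C_n binary search tree shapes on n keys; with n = 12 that is C_12. So R = C_12 = 208012.
P + Q − R = 2674440 + 4862 − 208012 = 2471290.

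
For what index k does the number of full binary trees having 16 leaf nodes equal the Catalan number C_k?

15

A full binary tree with L leaves has L−1 internal nodes and is counted by C_{L−1}; L = 16 gives C_15.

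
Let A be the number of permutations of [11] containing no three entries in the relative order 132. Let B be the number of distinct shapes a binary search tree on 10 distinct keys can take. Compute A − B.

41990

For any fixed pattern of length 3, the pattern-avoiding permutations of [11] number C_11. So A = C_11 = 58786.
Rooted binary trees with 10 nodes (each child slot possibly empty) number C_10. So B = C_10 = 16796.
A − B = 58786 − 16796 = 41990.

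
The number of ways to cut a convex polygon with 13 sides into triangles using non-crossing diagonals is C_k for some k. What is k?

Triangulations of a convex m-gon are counted by C_{m−2}; with m = 13 this is C_11.

11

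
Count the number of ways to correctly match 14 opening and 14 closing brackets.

Balanced strings of n pairs of brackets are counted by C_n; here n = 14.
C_14 = C(28,14)/15 = 40116600/15 = 2674440.

2674440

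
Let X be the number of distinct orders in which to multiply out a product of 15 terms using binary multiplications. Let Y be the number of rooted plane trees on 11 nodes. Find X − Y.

Parenthesizations of m factors correspond to full binary trees with m leaves, counted by C_{m−1}; m = 15 gives C_14. So X = C_14 = 2674440.
Rooted ordered (plane) trees on m nodes have m−1 edges and are counted by C_{m−1}; m = 11 gives C_10. So Y = C_10 = 16796.
X − Y = 2674440 − 16796 = 2657644.

2657644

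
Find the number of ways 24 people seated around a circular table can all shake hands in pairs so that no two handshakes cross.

Non-crossing handshake pairings of 2n people are counted by C_n; 24 people gives n = 12.
C_12 = C_11 · 2(2·11+1)/(11+2) = 58786 · 46/13 = 208012.

208012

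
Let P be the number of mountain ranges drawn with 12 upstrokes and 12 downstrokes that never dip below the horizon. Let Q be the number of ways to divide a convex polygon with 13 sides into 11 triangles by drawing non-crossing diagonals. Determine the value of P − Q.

Dyck paths of semilength n (length 2n) are counted by C_n; here n = 12. So P = C_12 = 208012.
Triangulations of a convex m-gon are counted by C_{m−2}; with m = 13 this is C_11. So Q = C_11 = 58786.
P − Q = 208012 − 58786 = 149226.

149226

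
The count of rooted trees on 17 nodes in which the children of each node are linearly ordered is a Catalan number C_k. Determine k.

16

Rooted ordered (plane) trees on m nodes have m−1 edges and are counted by C_{m−1}; m = 17 gives C_16.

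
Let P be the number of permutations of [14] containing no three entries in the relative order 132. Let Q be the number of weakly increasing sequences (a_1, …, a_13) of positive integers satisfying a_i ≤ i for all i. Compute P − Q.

Permutations of [n] avoiding any single length-3 pattern are counted by C_n; here n = 14. So P = C_14 = 2674440.
Weakly increasing sequences with a_i ≤ i biject with Dyck paths of semilength 13, so there are C_13. So Q = C_13 = 742900.
P − Q = 2674440 − 742900 = 1931540.

1931540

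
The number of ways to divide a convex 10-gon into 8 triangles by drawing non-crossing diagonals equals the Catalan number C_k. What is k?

Triangulations of a convex m-gon are counted by C_{m−2}; with m = 10 this is C_8.

8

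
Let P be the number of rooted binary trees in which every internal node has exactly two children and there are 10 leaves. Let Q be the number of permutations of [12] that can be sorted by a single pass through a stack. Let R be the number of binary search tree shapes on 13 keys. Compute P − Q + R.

539750

A full binary tree with L leaves has L−1 internal nodes and is counted by C_{L−1}; L = 10 gives C_9. So P = C_9 = 4862.
Stack-sortable permutations are exactly the 231-avoiding ones, counted by C_n; here n = 12. So Q = C_12 = 208012.
Binary trees (left/right distinguished) on n nodes are counted by C_n; here n = 13. So R = C_13 = 742900.
P − Q + R = 4862 − 208012 + 742900 = 539750.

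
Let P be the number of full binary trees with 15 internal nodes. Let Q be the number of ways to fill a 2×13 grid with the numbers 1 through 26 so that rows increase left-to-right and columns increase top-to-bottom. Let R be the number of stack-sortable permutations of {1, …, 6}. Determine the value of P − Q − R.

8951813

The number of full binary trees on 15 internal nodes is the Catalan number C_15. So P = C_15 = 9694845.
Standard Young tableaux of shape 2×n are counted by C_n; here n = 13. So Q = C_13 = 742900.
By Knuth's characterisation, the stack-sortable permutations of length 6 are the 231-avoiders, numbering C_6. So R = C_6 = 132.
P − Q − R = 9694845 − 742900 − 132 = 8951813.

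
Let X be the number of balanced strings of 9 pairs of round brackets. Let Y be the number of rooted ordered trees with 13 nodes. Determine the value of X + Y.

With 9 pairs the number of balanced bracket strings is the Catalan number C_9. So X = C_9 = 4862.
A rooted plane tree on 13 nodes has 12 edges, and such trees are counted by C_12. So Y = C_12 = 208012.
X + Y = 4862 + 208012 = 212874.

212874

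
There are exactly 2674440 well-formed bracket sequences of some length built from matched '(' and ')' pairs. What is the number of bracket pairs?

Balanced strings of n bracket-pairs are counted by C_n, and C_14 = 2674440.

14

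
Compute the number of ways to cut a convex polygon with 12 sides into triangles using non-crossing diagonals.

A convex 12-gon is triangulated into 10 triangles, and the number of such triangulations is the Catalan number C_{12−2} = C_10.
C_10 = C(20,10)/11 = 184756/11 = 16796.

16796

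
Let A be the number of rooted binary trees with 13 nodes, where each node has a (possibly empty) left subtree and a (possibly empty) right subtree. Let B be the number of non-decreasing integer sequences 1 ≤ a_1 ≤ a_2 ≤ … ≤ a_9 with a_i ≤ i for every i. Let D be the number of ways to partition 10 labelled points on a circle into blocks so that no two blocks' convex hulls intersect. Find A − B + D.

Binary trees (left/right distinguished) on n nodes are counted by C_n; here n = 13. So A = C_13 = 742900.
Weakly increasing sequences with a_i ≤ i biject with Dyck paths of semilength 9, so there are C_9. So B = C_9 = 4862.
The non-crossing partitions of [10] form a lattice of size C_10. So D = C_10 = 16796.
A − B + D = 742900 − 4862 + 16796 = 754834.

754834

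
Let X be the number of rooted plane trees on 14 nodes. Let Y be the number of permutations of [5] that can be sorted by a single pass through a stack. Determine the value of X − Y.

742858

A rooted plane tree on 14 nodes has 13 edges, and such trees are counted by C_13. So X = C_13 = 742900.
Stack-sortable permutations are exactly the 231-avoiding ones, counted by C_n; here n = 5. So Y = C_5 = 42.
X − Y = 742900 − 42 = 742858.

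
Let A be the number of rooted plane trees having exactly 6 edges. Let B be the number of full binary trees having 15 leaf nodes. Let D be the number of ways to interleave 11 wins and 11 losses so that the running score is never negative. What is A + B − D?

A rooted plane tree with 6 edges has 7 nodes, and the count is C_6. So A = C_6 = 132.
A full binary tree with L leaves has L−1 internal nodes and is counted by C_{L−1}; L = 15 gives C_14. So B = C_14 = 2674440.
Reading a vote for the leader as '(' and for the other as ')' turns such a sequence into a balanced string of 11 pairs, so the count is C_11. So D = C_11 = 58786.
A + B − D = 132 + 2674440 − 58786 = 2615786.

2615786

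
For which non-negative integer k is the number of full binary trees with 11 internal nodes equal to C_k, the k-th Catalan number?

11

The number of full binary trees on 11 internal nodes is the Catalan number C_11.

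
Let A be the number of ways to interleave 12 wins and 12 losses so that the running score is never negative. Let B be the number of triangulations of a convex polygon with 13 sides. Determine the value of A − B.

149226

Reading a vote for the leader as '(' and for the other as ')' turns such a sequence into a balanced string of 12 pairs, so the count is C_12. So A = C_12 = 208012.
A convex 13-gon is triangulated into 11 triangles, and the number of such triangulations is the Catalan number C_{13−2} = C_11. So B = C_11 = 58786.
A − B = 208012 − 58786 = 149226.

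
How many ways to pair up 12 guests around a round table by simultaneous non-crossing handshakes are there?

Non-crossing handshake pairings of 2n people are counted by C_n; 12 people gives n = 6.
C_6 = C_5 · 2(2·5+1)/(5+2) = 42 · 22/7 = 132.

132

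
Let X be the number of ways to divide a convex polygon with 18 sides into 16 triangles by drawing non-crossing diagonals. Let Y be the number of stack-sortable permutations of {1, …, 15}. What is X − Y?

A convex 18-gon is triangulated into 16 triangles, and the number of such triangulations is the Catalan number C_{18−2} = C_16. So X = C_16 = 35357670.
By Knuth's characterisation, the stack-sortable permutations of length 15 are the 231-avoiders, numbering C_15. So Y = C_15 = 9694845.
X − Y = 35357670 − 9694845 = 25662825.

25662825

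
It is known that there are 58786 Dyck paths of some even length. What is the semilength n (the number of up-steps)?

11

Dyck paths of semilength n are counted by C_n; 58786 = C_11.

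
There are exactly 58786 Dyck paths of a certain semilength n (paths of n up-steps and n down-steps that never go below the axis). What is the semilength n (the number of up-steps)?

11

Dyck paths of semilength n are counted by C_n. Since C_11 = 58786, the index is 11.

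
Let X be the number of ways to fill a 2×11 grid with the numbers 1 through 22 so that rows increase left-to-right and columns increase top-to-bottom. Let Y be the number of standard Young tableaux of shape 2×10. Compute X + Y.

75582

Standard Young tableaux of shape 2×n are counted by C_n; here n = 11. So X = C_11 = 58786.
By the hook-length formula (or a Dyck-path bijection), SYT of shape 2×10 number C_10. So Y = C_10 = 16796.
X + Y = 58786 + 16796 = 75582.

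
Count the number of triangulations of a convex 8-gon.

The number of triangulations of an 8-gon is the Catalan number C_6 (index = sides − 2).
C_6 = C(12,6)/7 = 924/7 = 132.

132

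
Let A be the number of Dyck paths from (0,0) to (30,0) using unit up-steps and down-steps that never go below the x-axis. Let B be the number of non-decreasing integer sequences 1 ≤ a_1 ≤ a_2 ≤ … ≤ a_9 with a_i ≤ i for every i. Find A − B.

9689983

Paths of 15 up- and 15 down-steps that never dip below the axis are Dyck paths; their count is C_15. So A = C_15 = 9694845.
Weakly increasing sequences with a_i ≤ i biject with Dyck paths of semilength 9, so there are C_9. So B = C_9 = 4862.
A − B = 9694845 − 4862 = 9689983.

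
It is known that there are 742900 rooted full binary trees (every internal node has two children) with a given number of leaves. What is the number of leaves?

Full binary trees with L leaves are counted by C_{L−1}; 742900 = C_13.
So the index is 13, and the number of leaves is 13 + 1 = 14.

14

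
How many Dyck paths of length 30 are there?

Dyck paths of semilength n (length 2n) are counted by C_n; here n = 15.
C_15 = C_14 · 2(2·14+1)/(14+2) = 2674440 · 58/16 = 9694845.

9694845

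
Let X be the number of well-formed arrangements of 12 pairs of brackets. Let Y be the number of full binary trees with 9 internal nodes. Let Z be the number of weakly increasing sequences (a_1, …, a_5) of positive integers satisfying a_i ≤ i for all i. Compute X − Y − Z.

203108

Balanced strings of n pairs of brackets are counted by C_n; here n = 12. So X = C_12 = 208012.
Full binary trees with n internal nodes are counted by C_n; here n = 9. So Y = C_9 = 4862.
Such sub-staircase sequences of length n are counted by C_n; here n = 5. So Z = C_5 = 42.
X − Y − Z = 208012 − 4862 − 42 = 203108.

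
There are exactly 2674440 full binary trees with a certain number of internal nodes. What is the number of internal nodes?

Full binary trees with n internal nodes are counted by C_n, and C_14 = 2674440.

14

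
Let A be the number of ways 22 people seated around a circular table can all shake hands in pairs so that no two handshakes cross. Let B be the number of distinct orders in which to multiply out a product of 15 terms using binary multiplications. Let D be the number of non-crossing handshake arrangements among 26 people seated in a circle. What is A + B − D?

Non-crossing handshake pairings of 2n people are counted by C_n; 22 people gives n = 11. So A = C_11 = 58786.
Parenthesizations of m factors correspond to full binary trees with m leaves, counted by C_{m−1}; m = 15 gives C_14. So B = C_14 = 2674440.
Non-crossing handshake pairings of 2n people are counted by C_n; 26 people gives n = 13. So D = C_13 = 742900.
A + B − D = 58786 + 2674440 − 742900 = 1990326.

1990326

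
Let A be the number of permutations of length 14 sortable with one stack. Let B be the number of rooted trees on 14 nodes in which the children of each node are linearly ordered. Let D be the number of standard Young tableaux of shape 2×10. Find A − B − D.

1914744

By Knuth's characterisation, the stack-sortable permutations of length 14 are the 231-avoiders, numbering C_14. So A = C_14 = 2674440.
Rooted ordered (plane) trees on m nodes have m−1 edges and are counted by C_{m−1}; m = 14 gives C_13. So B = C_13 = 742900.
Standard Young tableaux of shape 2×n are counted by C_n; here n = 10. So D = C_10 = 16796.
A − B − D = 2674440 − 742900 − 16796 = 1914744.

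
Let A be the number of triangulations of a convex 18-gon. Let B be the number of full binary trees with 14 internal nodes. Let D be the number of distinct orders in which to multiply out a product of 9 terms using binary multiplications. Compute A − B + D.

32684660

The number of triangulations of an 18-gon is the Catalan number C_16 (index = sides − 2). So A = C_16 = 35357670.
Full binary trees with n internal nodes are counted by C_n; here n = 14. So B = C_14 = 2674440.
Ways to associate a product of 9 factors correspond to binary trees on 9 leaves, so the count is C_8. So D = C_8 = 1430.
A − B + D = 35357670 − 2674440 + 1430 = 32684660.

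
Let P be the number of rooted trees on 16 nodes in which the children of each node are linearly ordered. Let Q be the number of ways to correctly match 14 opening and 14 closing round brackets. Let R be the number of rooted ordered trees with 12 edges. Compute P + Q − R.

12161273

Rooted ordered (plane) trees on m nodes have m−1 edges and are counted by C_{m−1}; m = 16 gives C_15. So P = C_15 = 9694845.
With 14 pairs the number of balanced bracket strings is the Catalan number C_14. So Q = C_14 = 2674440.
A rooted plane tree with 12 edges has 13 nodes, and the count is C_12. So R = C_12 = 208012.
P + Q − R = 9694845 + 2674440 − 208012 = 12161273.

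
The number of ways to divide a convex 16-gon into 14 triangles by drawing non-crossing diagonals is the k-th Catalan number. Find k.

14

Triangulations of a convex m-gon are counted by C_{m−2}; with m = 16 this is C_14.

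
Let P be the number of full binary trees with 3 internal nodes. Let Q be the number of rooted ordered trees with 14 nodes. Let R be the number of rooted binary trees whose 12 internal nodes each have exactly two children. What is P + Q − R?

534893

Full binary trees with n internal nodes are counted by C_n; here n = 3. So P = C_3 = 5.
A rooted plane tree on 14 nodes has 13 edges, and such trees are counted by C_13. So Q = C_13 = 742900.
Full binary trees with n internal nodes are counted by C_n; here n = 12. So R = C_12 = 208012.
P + Q − R = 5 + 742900 − 208012 = 534893.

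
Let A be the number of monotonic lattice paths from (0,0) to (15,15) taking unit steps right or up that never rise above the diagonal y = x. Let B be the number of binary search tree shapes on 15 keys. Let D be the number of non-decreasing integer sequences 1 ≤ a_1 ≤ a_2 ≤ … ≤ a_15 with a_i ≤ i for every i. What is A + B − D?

9694845

Monotone paths in an n×n grid that stay weakly below the diagonal are counted by C_n; here n = 15. So A = C_15 = 9694845.
Binary trees (left/right distinguished) on n nodes are counted by C_n; here n = 15. So B = C_15 = 9694845.
Weakly increasing sequences with a_i ≤ i biject with Dyck paths of semilength 15, so there are C_15. So D = C_15 = 9694845.
A + B − D = 9694845 + 9694845 − 9694845 = 9694845.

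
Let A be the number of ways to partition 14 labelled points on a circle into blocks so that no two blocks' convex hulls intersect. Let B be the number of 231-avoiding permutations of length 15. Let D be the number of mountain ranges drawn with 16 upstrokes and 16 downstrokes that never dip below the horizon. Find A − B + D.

28337265

The non-crossing partitions of [14] form a lattice of size C_14. So A = C_14 = 2674440.
Permutations of [n] avoiding any single length-3 pattern are counted by C_n; here n = 15. So B = C_15 = 9694845.
Dyck paths of semilength n (length 2n) are counted by C_n; here n = 16. So D = C_16 = 35357670.
A − B + D = 2674440 − 9694845 + 35357670 = 28337265.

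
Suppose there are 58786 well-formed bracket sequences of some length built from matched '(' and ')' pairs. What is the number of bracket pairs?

Balanced strings of n bracket-pairs are counted by C_n. The Catalan number equal to 58786 is C_11.

11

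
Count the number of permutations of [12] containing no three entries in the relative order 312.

208012

Permutations of [n] avoiding any single length-3 pattern are counted by C_n; here n = 12.
C_12 = C_11 · 2(2·11+1)/(11+2) = 58786 · 46/13 = 208012.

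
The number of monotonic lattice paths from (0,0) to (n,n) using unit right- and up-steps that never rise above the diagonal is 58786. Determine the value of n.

11

Such diagonal-avoiding paths in an n×n grid are counted by C_n. The Catalan number equal to 58786 is C_11.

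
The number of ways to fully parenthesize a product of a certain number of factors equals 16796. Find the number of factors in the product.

11

Parenthesizations of m factors are counted by C_{m−1}. The Catalan number equal to 16796 is C_10.
So the index is 10, and the number of factors is 10 + 1 = 11.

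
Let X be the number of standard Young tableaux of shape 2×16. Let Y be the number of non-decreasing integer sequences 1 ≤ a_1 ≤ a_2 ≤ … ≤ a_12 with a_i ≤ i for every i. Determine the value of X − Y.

35149658

By the hook-length formula (or a Dyck-path bijection), SYT of shape 2×16 number C_16. So X = C_16 = 35357670.
Weakly increasing sequences with a_i ≤ i biject with Dyck paths of semilength 12, so there are C_12. So Y = C_12 = 208012.
X − Y = 35357670 − 208012 = 35149658.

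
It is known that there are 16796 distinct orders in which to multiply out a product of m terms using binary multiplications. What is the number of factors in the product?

Parenthesizations of m factors are counted by C_{m−1}, and C_10 = 16796.
So the index is 10, and the number of factors is 10 + 1 = 11.

11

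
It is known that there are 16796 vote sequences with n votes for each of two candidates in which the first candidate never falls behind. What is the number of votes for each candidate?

10

Such ballot sequences with n votes each are counted by C_n, and C_10 = 16796.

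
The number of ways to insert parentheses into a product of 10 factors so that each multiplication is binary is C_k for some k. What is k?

9

Bracketing 10 factors into binary products is counted by C_{10−1} = C_9.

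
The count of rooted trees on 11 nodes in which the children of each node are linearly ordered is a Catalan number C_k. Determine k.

10

A rooted plane tree on 11 nodes has 10 edges, and such trees are counted by C_10.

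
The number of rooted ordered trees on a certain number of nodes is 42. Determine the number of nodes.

Rooted ordered trees on m nodes are counted by C_{m−1}. Since C_5 = 42, the index is 5.
So the index is 5, and the number of nodes is 5 + 1 = 6.

6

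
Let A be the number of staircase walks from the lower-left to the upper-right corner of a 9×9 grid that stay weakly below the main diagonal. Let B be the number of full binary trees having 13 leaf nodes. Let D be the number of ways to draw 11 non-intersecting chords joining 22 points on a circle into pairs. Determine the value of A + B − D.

154088

Monotone paths in an n×n grid that stay weakly below the diagonal are counted by C_n; here n = 9. So A = C_9 = 4862.
Full binary trees with 13 leaves have 13−1 = 12 internal nodes, so there are C_12 of them. So B = C_12 = 208012.
Non-crossing perfect matchings of 2n points on a circle are counted by C_n; with 22 points, n = 11. So D = C_11 = 58786.
A + B − D = 4862 + 208012 − 58786 = 154088.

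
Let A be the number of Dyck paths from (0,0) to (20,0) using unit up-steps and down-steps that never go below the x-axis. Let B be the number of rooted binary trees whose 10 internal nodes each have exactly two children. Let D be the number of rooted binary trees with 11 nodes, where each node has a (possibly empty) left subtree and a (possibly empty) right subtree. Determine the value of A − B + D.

Dyck paths of semilength n (length 2n) are counted by C_n; here n = 10. So A = C_10 = 16796.
Full binary trees with n internal nodes are counted by C_n; here n = 10. So B = C_10 = 16796.
Rooted binary trees with 11 nodes (each child slot possibly empty) number C_11. So D = C_11 = 58786.
A − B + D = 16796 − 16796 + 58786 = 58786.

58786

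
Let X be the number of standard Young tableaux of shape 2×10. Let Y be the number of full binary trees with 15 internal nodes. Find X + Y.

9711641

Standard Young tableaux of shape 2×n are counted by C_n; here n = 10. So X = C_10 = 16796.
The number of full binary trees on 15 internal nodes is the Catalan number C_15. So Y = C_15 = 9694845.
X + Y = 16796 + 9694845 = 9711641.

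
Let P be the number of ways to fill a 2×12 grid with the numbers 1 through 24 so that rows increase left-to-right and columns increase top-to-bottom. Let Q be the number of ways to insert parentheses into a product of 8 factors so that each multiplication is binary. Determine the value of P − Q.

By the hook-length formula (or a Dyck-path bijection), SYT of shape 2×12 number C_12. So P = C_12 = 208012.
Ways to associate a product of 8 factors correspond to binary trees on 8 leaves, so the count is C_7. So Q = C_7 = 429.
P − Q = 208012 − 429 = 207583.

207583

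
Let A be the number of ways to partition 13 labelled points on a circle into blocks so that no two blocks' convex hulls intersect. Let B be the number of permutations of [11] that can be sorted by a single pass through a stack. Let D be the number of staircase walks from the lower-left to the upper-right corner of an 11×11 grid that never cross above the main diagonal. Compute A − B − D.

Non-crossing partitions of an n-element set are counted by C_n; here n = 13. So A = C_13 = 742900.
By Knuth's characterisation, the stack-sortable permutations of length 11 are the 231-avoiders, numbering C_11. So B = C_11 = 58786.
Monotone paths in an n×n grid that stay weakly below the diagonal are counted by C_n; here n = 11. So D = C_11 = 58786.
A − B − D = 742900 − 58786 − 58786 = 625328.

625328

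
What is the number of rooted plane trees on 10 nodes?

Rooted ordered (plane) trees on m nodes have m−1 edges and are counted by C_{m−1}; m = 10 gives C_9.
C_9 = C(18,9)/10 = 48620/10 = 4862.

4862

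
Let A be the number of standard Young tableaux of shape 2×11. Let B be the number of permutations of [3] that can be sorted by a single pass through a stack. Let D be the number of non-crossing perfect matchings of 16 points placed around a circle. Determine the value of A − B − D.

57351

By the hook-length formula (or a Dyck-path bijection), SYT of shape 2×11 number C_11. So A = C_11 = 58786.
Stack-sortable permutations are exactly the 231-avoiding ones, counted by C_n; here n = 3. So B = C_3 = 5.
Pairing 16 circle points by 8 non-crossing chords gives C_8 matchings. So D = C_8 = 1430.
A − B − D = 58786 − 5 − 1430 = 57351.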